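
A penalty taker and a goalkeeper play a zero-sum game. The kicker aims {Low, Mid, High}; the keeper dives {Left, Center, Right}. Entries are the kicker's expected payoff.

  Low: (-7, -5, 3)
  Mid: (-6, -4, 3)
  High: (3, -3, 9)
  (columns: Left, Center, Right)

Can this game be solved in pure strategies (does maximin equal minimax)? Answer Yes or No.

Row minima: Low → -7, Mid → -6, High → -3; maximin = -3.
Column maxima: Left → 3, Center → -3, Right → 9; minimax = -3.
maximin = minimax = -3, so a saddle point exists.

Yes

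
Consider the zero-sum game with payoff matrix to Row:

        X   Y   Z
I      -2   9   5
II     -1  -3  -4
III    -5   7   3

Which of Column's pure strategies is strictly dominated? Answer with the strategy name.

Z holds Row's payoff strictly below Y in every row: 5 < 9, -4 < -3, 3 < 7.
So Y is strictly dominated for Column.

Y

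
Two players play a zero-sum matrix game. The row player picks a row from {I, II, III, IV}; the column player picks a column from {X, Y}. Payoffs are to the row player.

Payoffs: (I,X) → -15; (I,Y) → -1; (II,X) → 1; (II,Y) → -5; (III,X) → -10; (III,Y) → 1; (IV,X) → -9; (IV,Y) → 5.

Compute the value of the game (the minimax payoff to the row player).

Row minima: I → -15, II → -5, III → -10, IV → -9; maximin = -5.
Column maxima: X → 1, Y → 5; minimax = 1.
-5 ≠ 1, so there is no saddle point; optimal play is mixed.
I is strictly dominated by III, so the row player never plays it.
III is strictly dominated by IV, so the row player never plays it.
On the remaining 2×2 (II, IV vs X, Y):
Let the row player play II with probability p. Expected payoff against X: 1p + (-9)(1−p) = 10p − 9; against Y: (-5)p + 5(1−p) = −10p + 5.
Setting these equal: 10p − 9 = −10p + 5 ⇒ 20p = 14 ⇒ p = 7/10, and the value is (10)·(7/10) − 9 = -2.
For the column player: with q = P(X), equating II's and IV's payoffs gives 6q − 5 = −14q + 5 ⇒ q = 1/2.

-2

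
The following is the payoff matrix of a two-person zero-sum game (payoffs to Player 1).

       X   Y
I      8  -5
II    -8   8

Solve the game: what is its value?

24/29

Row minima: I → -5, II → -8; maximin = -5.
Column maxima: X → 8, Y → 8; minimax = 8.
-5 ≠ 8, so there is no saddle point; optimal play is mixed.
Let Player 1 play I with probability p. Expected payoff against X: 8p + (-8)(1−p) = 16p − 8; against Y: (-5)p + 8(1−p) = −13p + 8.
Setting these equal: 16p − 8 = −13p + 8 ⇒ 29p = 16 ⇒ p = 16/29, and the value is (16)·(16/29) − 8 = 24/29.
For Player 2: with q = P(X), equating I's and II's payoffs gives 13q − 5 = −16q + 8 ⇒ q = 13/29.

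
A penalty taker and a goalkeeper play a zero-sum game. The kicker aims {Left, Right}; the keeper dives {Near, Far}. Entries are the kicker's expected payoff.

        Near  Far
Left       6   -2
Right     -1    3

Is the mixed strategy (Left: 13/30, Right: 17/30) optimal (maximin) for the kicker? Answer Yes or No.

Against Near this mix gives (13/30)·6 + (17/30)·(-1) = 61/30.
Against Far this mix gives (13/30)·(-2) + (17/30)·3 = 5/6.
The keeper will play Far, holding the kicker to 5/6. Shifting weight toward the row that does better against Far would raise this floor (the equalizing mix achieves 4/3 against both Far and Near), so the proposed strategy is not optimal.

No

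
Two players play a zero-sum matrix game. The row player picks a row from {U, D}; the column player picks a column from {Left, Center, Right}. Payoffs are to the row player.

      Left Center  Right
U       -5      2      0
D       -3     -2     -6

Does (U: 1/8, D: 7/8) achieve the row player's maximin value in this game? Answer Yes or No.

No

Against Left this mix gives (1/8)·(-5) + (7/8)·(-3) = -13/4.
Against Center this mix gives (1/8)·2 + (7/8)·(-2) = -3/2.
Against Right this mix gives (1/8)·0 + (7/8)·(-6) = -21/4.
The column player will play Right, holding the row player to -21/4. Shifting weight toward the row that does better against Right would raise this floor (the equalizing mix achieves -15/4 against both Right and Left), so the proposed strategy is not optimal.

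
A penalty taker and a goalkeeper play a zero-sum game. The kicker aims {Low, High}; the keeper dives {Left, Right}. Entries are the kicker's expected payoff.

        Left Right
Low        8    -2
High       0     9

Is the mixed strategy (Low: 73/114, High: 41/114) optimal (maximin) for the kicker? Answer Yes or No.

No

Against Left this mix gives (73/114)·8 + (41/114)·0 = 292/57.
Against Right this mix gives (73/114)·(-2) + (41/114)·9 = 223/114.
The keeper will play Right, holding the kicker to 223/114. Shifting weight toward the row that does better against Right would raise this floor (the equalizing mix achieves 72/19 against both Right and Left), so the proposed strategy is not optimal.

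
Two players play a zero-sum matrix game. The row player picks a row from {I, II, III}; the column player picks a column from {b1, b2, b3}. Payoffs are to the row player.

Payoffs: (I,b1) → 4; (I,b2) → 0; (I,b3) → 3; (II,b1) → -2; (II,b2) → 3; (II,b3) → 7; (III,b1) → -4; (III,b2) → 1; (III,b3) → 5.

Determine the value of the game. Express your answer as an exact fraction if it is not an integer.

4/3

Row minima: I → 0, II → -2, III → -4; maximin = 0.
Column maxima: b1 → 4, b2 → 3, b3 → 7; minimax = 3.
0 ≠ 3, so there is no saddle point; optimal play is mixed.
III is strictly dominated by II, so the row player never plays it.
b3 is strictly dominated by b2 (it gives the row player strictly more in every row), so the column player never plays it.
On the remaining 2×2 (I, II vs b1, b2):
Let the row player play I with probability p. Expected payoff against b1: 4p + (-2)(1−p) = 6p − 2; against b2: 0p + 3(1−p) = −3p + 3.
Setting these equal: 6p − 2 = −3p + 3 ⇒ 9p = 5 ⇒ p = 5/9, and the value is (6)·(5/9) − 2 = 4/3.
For the column player: with q = P(b1), equating I's and II's payoffs gives 4q = −5q + 3 ⇒ q = 1/3.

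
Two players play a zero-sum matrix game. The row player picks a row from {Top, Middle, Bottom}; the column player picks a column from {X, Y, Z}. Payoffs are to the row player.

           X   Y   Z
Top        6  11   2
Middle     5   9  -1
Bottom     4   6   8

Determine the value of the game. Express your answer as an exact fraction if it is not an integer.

Row minima: Top → 2, Middle → -1, Bottom → 4; maximin = 4.
Column maxima: X → 6, Y → 11, Z → 8; minimax = 6.
4 ≠ 6, so there is no saddle point; optimal play is mixed.
Middle is strictly dominated by Top, so the row player never plays it.
Y is strictly dominated by X (it gives the row player strictly more in every row), so the column player never plays it.
On the remaining 2×2 (Top, Bottom vs X, Z):
Let the row player play Top with probability p. Expected payoff against X: 6p + 4(1−p) = 2p + 4; against Z: 2p + 8(1−p) = −6p + 8.
Setting these equal: 2p + 4 = −6p + 8 ⇒ 8p = 4 ⇒ p = 1/2, and the value is (2)·(1/2) + 4 = 5.
For the column player: with q = P(X), equating Top's and Bottom's payoffs gives 4q + 2 = −4q + 8 ⇒ q = 3/4.

5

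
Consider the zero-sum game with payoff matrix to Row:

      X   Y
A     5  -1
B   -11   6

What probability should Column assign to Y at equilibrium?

16/23

Row minima: A → -1, B → -11; maximin = -1.
Column maxima: X → 5, Y → 6; minimax = 5.
-1 ≠ 5, so there is no saddle point; optimal play is mixed.
Let Row play A with probability p. Expected payoff against X: 5p + (-11)(1−p) = 16p − 11; against Y: (-1)p + 6(1−p) = −7p + 6.
Setting these equal: 16p − 11 = −7p + 6 ⇒ 23p = 17 ⇒ p = 17/23, and the value is (16)·(17/23) − 11 = 19/23.
For Column: with q = P(X), equating A's and B's payoffs gives 6q − 1 = −17q + 6 ⇒ q = 7/23.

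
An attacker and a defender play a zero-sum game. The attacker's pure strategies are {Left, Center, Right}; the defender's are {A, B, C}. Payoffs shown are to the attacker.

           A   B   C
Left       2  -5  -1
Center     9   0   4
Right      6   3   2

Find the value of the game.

12/5

Row minima: Left → -5, Center → 0, Right → 2; maximin = 2.
Column maxima: A → 9, B → 3, C → 4; minimax = 3.
2 ≠ 3, so there is no saddle point; optimal play is mixed.
Left is strictly dominated by Center, so the attacker never plays it.
A is strictly dominated by B (it gives the attacker strictly more in every row), so the defender never plays it.
On the remaining 2×2 (Center, Right vs B, C):
Let the attacker play Center with probability p. Expected payoff against B: 0p + 3(1−p) = −3p + 3; against C: 4p + 2(1−p) = 2p + 2.
Setting these equal: −3p + 3 = 2p + 2 ⇒ −5p = -1 ⇒ p = 1/5, and the value is (-3)·(1/5) + 3 = 12/5.
For the defender: with q = P(B), equating Center's and Right's payoffs gives −4q + 4 = q + 2 ⇒ q = 2/5.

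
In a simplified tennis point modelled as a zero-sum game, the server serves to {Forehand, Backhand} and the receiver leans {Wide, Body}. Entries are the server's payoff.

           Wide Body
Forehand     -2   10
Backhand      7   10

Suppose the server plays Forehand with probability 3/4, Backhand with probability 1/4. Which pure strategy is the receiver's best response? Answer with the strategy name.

If the receiver plays Wide, the server's expected payoff is (3/4)·(-2) + (1/4)·7 = 1/4.
If the receiver plays Body, the server's expected payoff is (3/4)·10 + (1/4)·10 = 10.
The receiver minimizes the server's payoff; the smallest is 1/4, so the best response is Wide.

Wide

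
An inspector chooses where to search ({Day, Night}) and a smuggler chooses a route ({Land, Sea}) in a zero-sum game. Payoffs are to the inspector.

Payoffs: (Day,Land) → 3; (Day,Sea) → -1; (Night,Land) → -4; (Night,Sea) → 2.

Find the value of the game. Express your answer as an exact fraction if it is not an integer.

1/5

Row minima: Day → -1, Night → -4; maximin = -1.
Column maxima: Land → 3, Sea → 2; minimax = 2.
-1 ≠ 2, so there is no saddle point; optimal play is mixed.
Let the inspector play Day with probability p. Expected payoff against Land: 3p + (-4)(1−p) = 7p − 4; against Sea: (-1)p + 2(1−p) = −3p + 2.
Setting these equal: 7p − 4 = −3p + 2 ⇒ 10p = 6 ⇒ p = 3/5, and the value is (7)·(3/5) − 4 = 1/5.
For the smuggler: with q = P(Land), equating Day's and Night's payoffs gives 4q − 1 = −6q + 2 ⇒ q = 3/10.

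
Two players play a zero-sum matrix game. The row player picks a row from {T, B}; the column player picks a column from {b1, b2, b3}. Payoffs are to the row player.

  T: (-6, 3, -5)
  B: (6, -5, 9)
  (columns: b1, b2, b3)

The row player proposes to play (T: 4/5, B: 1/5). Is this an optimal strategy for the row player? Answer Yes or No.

Against b1 this mix gives (4/5)·(-6) + (1/5)·6 = -18/5.
Against b2 this mix gives (4/5)·3 + (1/5)·(-5) = 7/5.
Against b3 this mix gives (4/5)·(-5) + (1/5)·9 = -11/5.
The column player will play b1, holding the row player to -18/5. Shifting weight toward the row that does better against b1 would raise this floor (the equalizing mix achieves -3/5 against both b1 and b2), so the proposed strategy is not optimal.

No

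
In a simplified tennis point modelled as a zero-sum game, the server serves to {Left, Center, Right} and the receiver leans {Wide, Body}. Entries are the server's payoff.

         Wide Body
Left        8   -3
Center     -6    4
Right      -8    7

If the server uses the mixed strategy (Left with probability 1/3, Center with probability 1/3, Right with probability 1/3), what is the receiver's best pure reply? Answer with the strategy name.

If the receiver plays Wide, the server's expected payoff is (1/3)·8 + (1/3)·(-6) + (1/3)·(-8) = -2.
If the receiver plays Body, the server's expected payoff is (1/3)·(-3) + (1/3)·4 + (1/3)·7 = 8/3.
The receiver minimizes the server's payoff; the smallest is -2, so the best response is Wide.

Wide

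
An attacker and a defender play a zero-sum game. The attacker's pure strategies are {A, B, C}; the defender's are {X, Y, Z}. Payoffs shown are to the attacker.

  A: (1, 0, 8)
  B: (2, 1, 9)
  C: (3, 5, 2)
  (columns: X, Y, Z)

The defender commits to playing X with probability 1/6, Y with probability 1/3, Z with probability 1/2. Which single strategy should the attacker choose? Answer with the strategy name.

Expected payoff of A: (1/6)·1 + (1/3)·0 + (1/2)·8 = 25/6.
Expected payoff of B: (1/6)·2 + (1/3)·1 + (1/2)·9 = 31/6.
Expected payoff of C: (1/6)·3 + (1/3)·5 + (1/2)·2 = 19/6.
The largest is 31/6, so the attacker's best response is B.

B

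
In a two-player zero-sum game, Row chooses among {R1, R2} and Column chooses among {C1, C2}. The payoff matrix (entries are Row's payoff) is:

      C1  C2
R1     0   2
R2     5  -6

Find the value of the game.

10/13

Row minima: R1 → 0, R2 → -6; maximin = 0.
Column maxima: C1 → 5, C2 → 2; minimax = 2.
0 ≠ 2, so there is no saddle point; optimal play is mixed.
Let Row play R1 with probability p. Expected payoff against C1: 0p + 5(1−p) = −5p + 5; against C2: 2p + (-6)(1−p) = 8p − 6.
Setting these equal: −5p + 5 = 8p − 6 ⇒ −13p = -11 ⇒ p = 11/13, and the value is (-5)·(11/13) + 5 = 10/13.
For Column: with q = P(C1), equating R1's and R2's payoffs gives −2q + 2 = 11q − 6 ⇒ q = 8/13.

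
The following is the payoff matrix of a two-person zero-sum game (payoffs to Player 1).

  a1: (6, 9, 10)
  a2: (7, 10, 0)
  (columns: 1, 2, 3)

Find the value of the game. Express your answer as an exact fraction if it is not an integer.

Row minima: a1 → 6, a2 → 0; maximin = 6.
Column maxima: 1 → 7, 2 → 10, 3 → 10; minimax = 7.
6 ≠ 7, so there is no saddle point; optimal play is mixed.
2 is strictly dominated by 1 (it gives Player 1 strictly more in every row), so Player 2 never plays it.
On the remaining 2×2 (a1, a2 vs 1, 3):
Let Player 1 play a1 with probability p. Expected payoff against 1: 6p + 7(1−p) = −p + 7; against 3: 10p + 0(1−p) = 10p.
Setting these equal: −p + 7 = 10p ⇒ −11p = -7 ⇒ p = 7/11, and the value is (-1)·(7/11) + 7 = 70/11.
For Player 2: with q = P(1), equating a1's and a2's payoffs gives −4q + 10 = 7q ⇒ q = 10/11.

70/11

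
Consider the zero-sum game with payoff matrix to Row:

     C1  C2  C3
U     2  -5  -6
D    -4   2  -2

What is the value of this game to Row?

-14/5

Row minima: U → -6, D → -4; maximin = -4.
Column maxima: C1 → 2, C2 → 2, C3 → -2; minimax = -2.
-4 ≠ -2, so there is no saddle point; optimal play is mixed.
C2 is strictly dominated by C3 (it gives Row strictly more in every row), so Column never plays it.
On the remaining 2×2 (U, D vs C1, C3):
Let Row play U with probability p. Expected payoff against C1: 2p + (-4)(1−p) = 6p − 4; against C3: (-6)p + (-2)(1−p) = −4p − 2.
Setting these equal: 6p − 4 = −4p − 2 ⇒ 10p = 2 ⇒ p = 1/5, and the value is (6)·(1/5) − 4 = -14/5.
For Column: with q = P(C1), equating U's and D's payoffs gives 8q − 6 = −2q − 2 ⇒ q = 2/5.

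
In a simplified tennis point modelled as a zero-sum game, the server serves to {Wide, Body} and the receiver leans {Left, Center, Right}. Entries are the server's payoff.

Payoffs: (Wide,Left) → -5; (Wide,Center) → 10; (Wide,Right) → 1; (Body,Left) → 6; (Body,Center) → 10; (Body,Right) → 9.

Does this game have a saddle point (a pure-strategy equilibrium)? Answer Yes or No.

Yes

Row minima: Wide → -5, Body → 6; maximin = 6.
Column maxima: Left → 6, Center → 10, Right → 9; minimax = 6.
maximin = minimax = 6, so a saddle point exists.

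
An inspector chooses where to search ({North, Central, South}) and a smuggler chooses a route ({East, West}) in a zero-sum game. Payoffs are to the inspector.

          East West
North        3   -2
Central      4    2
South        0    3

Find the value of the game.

12/5

Row minima: North → -2, Central → 2, South → 0; maximin = 2.
Column maxima: East → 4, West → 3; minimax = 3.
2 ≠ 3, so there is no saddle point; optimal play is mixed.
North is strictly dominated by Central, so the inspector never plays it.
On the remaining 2×2 (Central, South vs East, West):
Let the inspector play Central with probability p. Expected payoff against East: 4p + 0(1−p) = 4p; against West: 2p + 3(1−p) = −p + 3.
Setting these equal: 4p = −p + 3 ⇒ 5p = 3 ⇒ p = 3/5, and the value is (4)·(3/5) = 12/5.
For the smuggler: with q = P(East), equating Central's and South's payoffs gives 2q + 2 = −3q + 3 ⇒ q = 1/5.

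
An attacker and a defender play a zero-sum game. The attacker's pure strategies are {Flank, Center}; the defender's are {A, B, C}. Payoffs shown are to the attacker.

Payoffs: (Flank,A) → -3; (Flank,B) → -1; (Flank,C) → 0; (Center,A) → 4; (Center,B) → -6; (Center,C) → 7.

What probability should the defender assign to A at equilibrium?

5/12

Row minima: Flank → -3, Center → -6; maximin = -3.
Column maxima: A → 4, B → -1, C → 7; minimax = -1.
-3 ≠ -1, so there is no saddle point; optimal play is mixed.
C is strictly dominated by A (it gives the attacker strictly more in every row), so the defender never plays it.
On the remaining 2×2 (Flank, Center vs A, B):
Let the attacker play Flank with probability p. Expected payoff against A: (-3)p + 4(1−p) = −7p + 4; against B: (-1)p + (-6)(1−p) = 5p − 6.
Setting these equal: −7p + 4 = 5p − 6 ⇒ −12p = -10 ⇒ p = 5/6, and the value is (-7)·(5/6) + 4 = -11/6.
For the defender: with q = P(A), equating Flank's and Center's payoffs gives −2q − 1 = 10q − 6 ⇒ q = 5/12.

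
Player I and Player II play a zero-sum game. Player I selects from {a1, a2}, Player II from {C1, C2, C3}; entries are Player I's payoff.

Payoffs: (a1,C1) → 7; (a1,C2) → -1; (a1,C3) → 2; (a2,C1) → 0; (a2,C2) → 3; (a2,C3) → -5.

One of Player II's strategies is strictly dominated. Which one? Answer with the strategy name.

C3 holds Player I's payoff strictly below C1 in every row: 2 < 7, -5 < 0.
So C1 is strictly dominated for Player II.

C1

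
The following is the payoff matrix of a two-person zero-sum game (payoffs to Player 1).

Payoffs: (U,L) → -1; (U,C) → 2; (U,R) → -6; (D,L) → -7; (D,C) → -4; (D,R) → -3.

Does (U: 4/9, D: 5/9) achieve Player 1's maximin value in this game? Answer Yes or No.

Against L this mix gives (4/9)·(-1) + (5/9)·(-7) = -13/3.
Against C this mix gives (4/9)·2 + (5/9)·(-4) = -4/3.
Against R this mix gives (4/9)·(-6) + (5/9)·(-3) = -13/3.
All of Player 2's active replies (L, R) yield -13/3, and no column does worse for Player 1. The mix makes Player 2 indifferent and guarantees -13/3, so it is optimal.

Yes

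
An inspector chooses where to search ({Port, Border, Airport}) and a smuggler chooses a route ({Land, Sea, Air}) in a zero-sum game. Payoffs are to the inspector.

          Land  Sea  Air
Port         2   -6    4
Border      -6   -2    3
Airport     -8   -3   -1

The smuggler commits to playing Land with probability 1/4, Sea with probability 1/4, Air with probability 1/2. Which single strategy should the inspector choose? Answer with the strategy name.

Port

Expected payoff of Port: (1/4)·2 + (1/4)·(-6) + (1/2)·4 = 1.
Expected payoff of Border: (1/4)·(-6) + (1/4)·(-2) + (1/2)·3 = -1/2.
Expected payoff of Airport: (1/4)·(-8) + (1/4)·(-3) + (1/2)·(-1) = -13/4.
The largest is 1, so the inspector's best response is Port.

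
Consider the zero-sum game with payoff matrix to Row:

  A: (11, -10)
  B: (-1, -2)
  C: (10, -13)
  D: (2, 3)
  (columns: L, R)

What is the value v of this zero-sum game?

53/22

Row minima: A → -10, B → -2, C → -13, D → 2; maximin = 2.
Column maxima: L → 11, R → 3; minimax = 3.
2 ≠ 3, so there is no saddle point; optimal play is mixed.
B is strictly dominated by D, so Row never plays it.
C is strictly dominated by A, so Row never plays it.
On the remaining 2×2 (A, D vs L, R):
Let Row play A with probability p. Expected payoff against L: 11p + 2(1−p) = 9p + 2; against R: (-10)p + 3(1−p) = −13p + 3.
Setting these equal: 9p + 2 = −13p + 3 ⇒ 22p = 1 ⇒ p = 1/22, and the value is (9)·(1/22) + 2 = 53/22.
For Column: with q = P(L), equating A's and D's payoffs gives 21q − 10 = −q + 3 ⇒ q = 13/22.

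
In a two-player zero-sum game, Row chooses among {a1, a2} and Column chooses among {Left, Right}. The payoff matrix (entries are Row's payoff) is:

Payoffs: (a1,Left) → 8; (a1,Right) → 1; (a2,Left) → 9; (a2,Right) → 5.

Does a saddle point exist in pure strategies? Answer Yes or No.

Row minima: a1 → 1, a2 → 5; maximin = 5.
Column maxima: Left → 9, Right → 5; minimax = 5.
maximin = minimax = 5, so a saddle point exists.

Yes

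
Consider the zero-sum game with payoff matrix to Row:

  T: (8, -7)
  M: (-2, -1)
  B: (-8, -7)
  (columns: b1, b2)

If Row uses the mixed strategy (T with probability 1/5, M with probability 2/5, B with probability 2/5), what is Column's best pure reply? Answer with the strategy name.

If Column plays b1, Row's expected payoff is (1/5)·8 + (2/5)·(-2) + (2/5)·(-8) = -12/5.
If Column plays b2, Row's expected payoff is (1/5)·(-7) + (2/5)·(-1) + (2/5)·(-7) = -23/5.
Column minimizes Row's payoff; the smallest is -23/5, so the best response is b2.

b2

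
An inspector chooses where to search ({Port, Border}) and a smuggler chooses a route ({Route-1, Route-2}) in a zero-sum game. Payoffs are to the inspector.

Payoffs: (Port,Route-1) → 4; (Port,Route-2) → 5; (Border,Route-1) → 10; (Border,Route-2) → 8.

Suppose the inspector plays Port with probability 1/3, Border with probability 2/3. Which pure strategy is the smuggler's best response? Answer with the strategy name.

If the smuggler plays Route-1, the inspector's expected payoff is (1/3)·4 + (2/3)·10 = 8.
If the smuggler plays Route-2, the inspector's expected payoff is (1/3)·5 + (2/3)·8 = 7.
The smuggler minimizes the inspector's payoff; the smallest is 7, so the best response is Route-2.

Route-2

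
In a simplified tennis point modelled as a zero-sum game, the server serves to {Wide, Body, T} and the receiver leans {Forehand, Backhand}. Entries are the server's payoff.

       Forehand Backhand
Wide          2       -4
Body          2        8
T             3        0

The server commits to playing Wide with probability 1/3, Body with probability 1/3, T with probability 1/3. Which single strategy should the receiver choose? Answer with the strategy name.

If the receiver plays Forehand, the server's expected payoff is (1/3)·2 + (1/3)·2 + (1/3)·3 = 7/3.
If the receiver plays Backhand, the server's expected payoff is (1/3)·(-4) + (1/3)·8 + (1/3)·0 = 4/3.
The receiver minimizes the server's payoff; the smallest is 4/3, so the best response is Backhand.

Backhand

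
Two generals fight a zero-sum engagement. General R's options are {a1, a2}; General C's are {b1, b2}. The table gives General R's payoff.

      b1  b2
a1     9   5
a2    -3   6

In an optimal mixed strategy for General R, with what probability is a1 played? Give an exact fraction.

9/13

Row minima: a1 → 5, a2 → -3; maximin = 5.
Column maxima: b1 → 9, b2 → 6; minimax = 6.
5 ≠ 6, so there is no saddle point; optimal play is mixed.
Let General R play a1 with probability p. Expected payoff against b1: 9p + (-3)(1−p) = 12p − 3; against b2: 5p + 6(1−p) = −p + 6.
Setting these equal: 12p − 3 = −p + 6 ⇒ 13p = 9 ⇒ p = 9/13, and the value is (12)·(9/13) − 3 = 69/13.
For General C: with q = P(b1), equating a1's and a2's payoffs gives 4q + 5 = −9q + 6 ⇒ q = 1/13.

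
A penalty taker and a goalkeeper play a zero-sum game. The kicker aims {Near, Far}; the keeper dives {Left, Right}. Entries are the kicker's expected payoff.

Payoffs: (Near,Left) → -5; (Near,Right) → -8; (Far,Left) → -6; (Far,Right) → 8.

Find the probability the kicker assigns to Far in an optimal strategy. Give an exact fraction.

Row minima: Near → -8, Far → -6; maximin = -6.
Column maxima: Left → -5, Right → 8; minimax = -5.
-6 ≠ -5, so there is no saddle point; optimal play is mixed.
Let the kicker play Near with probability p. Expected payoff against Left: (-5)p + (-6)(1−p) = p − 6; against Right: (-8)p + 8(1−p) = −16p + 8.
Setting these equal: p − 6 = −16p + 8 ⇒ 17p = 14 ⇒ p = 14/17, and the value is (1)·(14/17) − 6 = -88/17.
For the keeper: with q = P(Left), equating Near's and Far's payoffs gives 3q − 8 = −14q + 8 ⇒ q = 16/17.

3/17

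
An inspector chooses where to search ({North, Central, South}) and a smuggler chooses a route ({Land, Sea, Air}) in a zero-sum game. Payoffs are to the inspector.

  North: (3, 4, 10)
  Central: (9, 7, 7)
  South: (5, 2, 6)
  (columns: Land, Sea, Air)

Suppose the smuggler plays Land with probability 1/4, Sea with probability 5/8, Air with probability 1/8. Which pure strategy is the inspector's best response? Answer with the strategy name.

Central

Expected payoff of North: (1/4)·3 + (5/8)·4 + (1/8)·10 = 9/2.
Expected payoff of Central: (1/4)·9 + (5/8)·7 + (1/8)·7 = 15/2.
Expected payoff of South: (1/4)·5 + (5/8)·2 + (1/8)·6 = 13/4.
The largest is 15/2, so the inspector's best response is Central.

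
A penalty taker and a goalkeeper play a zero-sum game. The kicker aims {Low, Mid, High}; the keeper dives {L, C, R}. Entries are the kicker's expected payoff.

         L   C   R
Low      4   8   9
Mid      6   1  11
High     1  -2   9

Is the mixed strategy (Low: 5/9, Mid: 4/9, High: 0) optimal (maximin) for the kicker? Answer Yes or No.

Yes

Against L this mix gives (5/9)·4 + (4/9)·6 = 44/9.
Against C this mix gives (5/9)·8 + (4/9)·1 = 44/9.
Against R this mix gives (5/9)·9 + (4/9)·11 = 89/9.
All of the keeper's active replies (L, C) yield 44/9, and no column does worse for the kicker. The mix makes the keeper indifferent and guarantees 44/9, so it is optimal.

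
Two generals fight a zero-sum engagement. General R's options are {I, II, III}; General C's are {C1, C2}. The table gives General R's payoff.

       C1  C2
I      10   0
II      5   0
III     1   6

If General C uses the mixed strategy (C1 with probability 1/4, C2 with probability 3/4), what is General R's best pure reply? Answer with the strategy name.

III

Expected payoff of I: (1/4)·10 + (3/4)·0 = 5/2.
Expected payoff of II: (1/4)·5 + (3/4)·0 = 5/4.
Expected payoff of III: (1/4)·1 + (3/4)·6 = 19/4.
The largest is 19/4, so General R's best response is III.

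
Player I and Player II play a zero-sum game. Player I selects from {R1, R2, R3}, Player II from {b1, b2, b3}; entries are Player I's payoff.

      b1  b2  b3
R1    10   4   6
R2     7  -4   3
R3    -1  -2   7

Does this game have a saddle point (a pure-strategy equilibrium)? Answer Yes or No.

Yes

Row minima: R1 → 4, R2 → -4, R3 → -2; maximin = 4.
Column maxima: b1 → 10, b2 → 4, b3 → 7; minimax = 4.
maximin = minimax = 4, so a saddle point exists.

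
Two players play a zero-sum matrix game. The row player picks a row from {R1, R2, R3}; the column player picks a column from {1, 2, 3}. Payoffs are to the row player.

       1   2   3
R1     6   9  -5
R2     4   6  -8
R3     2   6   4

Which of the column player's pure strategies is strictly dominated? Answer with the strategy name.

1 holds the row player's payoff strictly below 2 in every row: 6 < 9, 4 < 6, 2 < 6.
So 2 is strictly dominated for the column player.

2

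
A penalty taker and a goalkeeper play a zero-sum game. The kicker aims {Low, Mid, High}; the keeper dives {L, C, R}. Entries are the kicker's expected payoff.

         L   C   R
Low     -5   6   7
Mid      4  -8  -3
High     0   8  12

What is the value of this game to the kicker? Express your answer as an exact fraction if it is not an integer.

Row minima: Low → -5, Mid → -8, High → 0; maximin = 0.
Column maxima: L → 4, C → 8, R → 12; minimax = 4.
0 ≠ 4, so there is no saddle point; optimal play is mixed.
Low is strictly dominated by High, so the kicker never plays it.
R is strictly dominated by C (it gives the kicker strictly more in every row), so the keeper never plays it.
On the remaining 2×2 (Mid, High vs L, C):
Let the kicker play Mid with probability p. Expected payoff against L: 4p + 0(1−p) = 4p; against C: (-8)p + 8(1−p) = −16p + 8.
Setting these equal: 4p = −16p + 8 ⇒ 20p = 8 ⇒ p = 2/5, and the value is (4)·(2/5) = 8/5.
For the keeper: with q = P(L), equating Mid's and High's payoffs gives 12q − 8 = −8q + 8 ⇒ q = 4/5.

8/5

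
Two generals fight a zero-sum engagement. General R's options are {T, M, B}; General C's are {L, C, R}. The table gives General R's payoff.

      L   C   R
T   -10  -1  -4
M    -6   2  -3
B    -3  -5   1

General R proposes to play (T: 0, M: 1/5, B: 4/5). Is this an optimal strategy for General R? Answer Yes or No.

Yes

Against L this mix gives (1/5)·(-6) + (4/5)·(-3) = -18/5.
Against C this mix gives (1/5)·2 + (4/5)·(-5) = -18/5.
Against R this mix gives (1/5)·(-3) + (4/5)·1 = 1/5.
All of General C's active replies (L, C) yield -18/5, and no column does worse for General R. The mix makes General C indifferent and guarantees -18/5, so it is optimal.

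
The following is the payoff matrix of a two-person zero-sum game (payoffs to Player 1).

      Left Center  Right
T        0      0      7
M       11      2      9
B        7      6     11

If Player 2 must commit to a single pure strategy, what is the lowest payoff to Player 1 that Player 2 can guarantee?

Column maxima: Left → 11, Center → 6, Right → 11.
The smallest of these is 6.

6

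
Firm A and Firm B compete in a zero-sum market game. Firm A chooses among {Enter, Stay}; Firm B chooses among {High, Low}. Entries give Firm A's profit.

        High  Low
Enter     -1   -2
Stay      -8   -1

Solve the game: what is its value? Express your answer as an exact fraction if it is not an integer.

-15/8

Row minima: Enter → -2, Stay → -8; maximin = -2.
Column maxima: High → -1, Low → -1; minimax = -1.
-2 ≠ -1, so there is no saddle point; optimal play is mixed.
Let Firm A play Enter with probability p. Expected payoff against High: (-1)p + (-8)(1−p) = 7p − 8; against Low: (-2)p + (-1)(1−p) = −p − 1.
Setting these equal: 7p − 8 = −p − 1 ⇒ 8p = 7 ⇒ p = 7/8, and the value is (7)·(7/8) − 8 = -15/8.
For Firm B: with q = P(High), equating Enter's and Stay's payoffs gives q − 2 = −7q − 1 ⇒ q = 1/8.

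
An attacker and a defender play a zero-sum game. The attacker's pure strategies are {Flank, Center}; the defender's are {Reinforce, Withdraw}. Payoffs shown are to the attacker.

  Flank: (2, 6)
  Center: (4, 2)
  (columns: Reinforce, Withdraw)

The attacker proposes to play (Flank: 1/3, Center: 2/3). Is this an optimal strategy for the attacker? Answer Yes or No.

Against Reinforce this mix gives (1/3)·2 + (2/3)·4 = 10/3.
Against Withdraw this mix gives (1/3)·6 + (2/3)·2 = 10/3.
All of the defender's active replies (Reinforce, Withdraw) yield 10/3, and no column does worse for the attacker. The mix makes the defender indifferent and guarantees 10/3, so it is optimal.

Yes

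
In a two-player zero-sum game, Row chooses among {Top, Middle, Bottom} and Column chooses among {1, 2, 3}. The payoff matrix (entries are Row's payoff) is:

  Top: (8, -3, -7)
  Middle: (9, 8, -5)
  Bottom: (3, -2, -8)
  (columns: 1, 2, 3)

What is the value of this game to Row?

Row minima: Top → -7, Middle → -5, Bottom → -8; maximin = -5.
Column maxima: 1 → 9, 2 → 8, 3 → -5; minimax = -5.
Since maximin = minimax = -5, there is a saddle point and the value is -5.

-5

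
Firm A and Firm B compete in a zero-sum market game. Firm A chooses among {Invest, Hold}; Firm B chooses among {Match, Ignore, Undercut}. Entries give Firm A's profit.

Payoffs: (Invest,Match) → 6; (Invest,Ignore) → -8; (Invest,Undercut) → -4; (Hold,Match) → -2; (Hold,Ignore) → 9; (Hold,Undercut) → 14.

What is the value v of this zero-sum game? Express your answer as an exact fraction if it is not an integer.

Row minima: Invest → -8, Hold → -2; maximin = -2.
Column maxima: Match → 6, Ignore → 9, Undercut → 14; minimax = 6.
-2 ≠ 6, so there is no saddle point; optimal play is mixed.
Undercut is strictly dominated by Ignore (it gives Firm A strictly more in every row), so Firm B never plays it.
On the remaining 2×2 (Invest, Hold vs Match, Ignore):
Let Firm A play Invest with probability p. Expected payoff against Match: 6p + (-2)(1−p) = 8p − 2; against Ignore: (-8)p + 9(1−p) = −17p + 9.
Setting these equal: 8p − 2 = −17p + 9 ⇒ 25p = 11 ⇒ p = 11/25, and the value is (8)·(11/25) − 2 = 38/25.
For Firm B: with q = P(Match), equating Invest's and Hold's payoffs gives 14q − 8 = −11q + 9 ⇒ q = 17/25.

38/25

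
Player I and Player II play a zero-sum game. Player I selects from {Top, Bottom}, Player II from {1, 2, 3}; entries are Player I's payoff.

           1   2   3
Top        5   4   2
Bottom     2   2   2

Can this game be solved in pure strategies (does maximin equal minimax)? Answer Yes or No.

Yes

Row minima: Top → 2, Bottom → 2; maximin = 2.
Column maxima: 1 → 5, 2 → 4, 3 → 2; minimax = 2.
maximin = minimax = 2, so a saddle point exists.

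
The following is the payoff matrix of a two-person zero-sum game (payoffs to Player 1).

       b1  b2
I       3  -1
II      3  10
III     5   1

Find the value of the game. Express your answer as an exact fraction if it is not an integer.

47/11

Row minima: I → -1, II → 3, III → 1; maximin = 3.
Column maxima: b1 → 5, b2 → 10; minimax = 5.
3 ≠ 5, so there is no saddle point; optimal play is mixed.
I is strictly dominated by III, so Player 1 never plays it.
On the remaining 2×2 (II, III vs b1, b2):
Let Player 1 play II with probability p. Expected payoff against b1: 3p + 5(1−p) = −2p + 5; against b2: 10p + 1(1−p) = 9p + 1.
Setting these equal: −2p + 5 = 9p + 1 ⇒ −11p = -4 ⇒ p = 4/11, and the value is (-2)·(4/11) + 5 = 47/11.
For Player 2: with q = P(b1), equating II's and III's payoffs gives −7q + 10 = 4q + 1 ⇒ q = 9/11.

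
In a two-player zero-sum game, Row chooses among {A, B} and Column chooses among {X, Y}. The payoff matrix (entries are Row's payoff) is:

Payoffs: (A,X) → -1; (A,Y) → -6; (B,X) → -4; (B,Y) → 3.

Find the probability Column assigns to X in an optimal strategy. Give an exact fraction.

Row minima: A → -6, B → -4; maximin = -4.
Column maxima: X → -1, Y → 3; minimax = -1.
-4 ≠ -1, so there is no saddle point; optimal play is mixed.
Let Row play A with probability p. Expected payoff against X: (-1)p + (-4)(1−p) = 3p − 4; against Y: (-6)p + 3(1−p) = −9p + 3.
Setting these equal: 3p − 4 = −9p + 3 ⇒ 12p = 7 ⇒ p = 7/12, and the value is (3)·(7/12) − 4 = -9/4.
For Column: with q = P(X), equating A's and B's payoffs gives 5q − 6 = −7q + 3 ⇒ q = 3/4.

3/4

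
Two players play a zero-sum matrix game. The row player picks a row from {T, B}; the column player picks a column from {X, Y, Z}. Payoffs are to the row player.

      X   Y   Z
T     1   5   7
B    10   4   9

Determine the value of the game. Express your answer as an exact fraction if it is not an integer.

Row minima: T → 1, B → 4; maximin = 4.
Column maxima: X → 10, Y → 5, Z → 9; minimax = 5.
4 ≠ 5, so there is no saddle point; optimal play is mixed.
Z is strictly dominated by Y (it gives the row player strictly more in every row), so the column player never plays it.
On the remaining 2×2 (T, B vs X, Y):
Let the row player play T with probability p. Expected payoff against X: 1p + 10(1−p) = −9p + 10; against Y: 5p + 4(1−p) = p + 4.
Setting these equal: −9p + 10 = p + 4 ⇒ −10p = -6 ⇒ p = 3/5, and the value is (-9)·(3/5) + 10 = 23/5.
For the column player: with q = P(X), equating T's and B's payoffs gives −4q + 5 = 6q + 4 ⇒ q = 1/10.

23/5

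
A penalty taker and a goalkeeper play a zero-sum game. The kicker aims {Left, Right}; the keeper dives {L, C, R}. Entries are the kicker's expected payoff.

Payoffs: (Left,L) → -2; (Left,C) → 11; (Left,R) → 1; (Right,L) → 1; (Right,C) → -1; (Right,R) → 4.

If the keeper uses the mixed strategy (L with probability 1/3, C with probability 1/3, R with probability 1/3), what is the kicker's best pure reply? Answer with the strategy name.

Expected payoff of Left: (1/3)·(-2) + (1/3)·11 + (1/3)·1 = 10/3.
Expected payoff of Right: (1/3)·1 + (1/3)·(-1) + (1/3)·4 = 4/3.
The largest is 10/3, so the kicker's best response is Left.

Left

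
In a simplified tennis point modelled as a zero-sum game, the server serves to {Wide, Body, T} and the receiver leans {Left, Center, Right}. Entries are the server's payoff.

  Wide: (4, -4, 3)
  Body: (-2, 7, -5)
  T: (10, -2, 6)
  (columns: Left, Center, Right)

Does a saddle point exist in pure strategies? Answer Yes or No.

Row minima: Wide → -4, Body → -5, T → -2; maximin = -2.
Column maxima: Left → 10, Center → 7, Right → 6; minimax = 6.
-2 ≠ 6, so no pure-strategy equilibrium exists.

No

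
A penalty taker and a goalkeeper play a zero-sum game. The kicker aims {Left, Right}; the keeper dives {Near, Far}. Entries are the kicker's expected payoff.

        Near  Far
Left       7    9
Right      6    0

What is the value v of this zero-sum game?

7

Row minima: Left → 7, Right → 0; maximin = 7.
Column maxima: Near → 7, Far → 9; minimax = 7.
Since maximin = minimax = 7, there is a saddle point and the value is 7.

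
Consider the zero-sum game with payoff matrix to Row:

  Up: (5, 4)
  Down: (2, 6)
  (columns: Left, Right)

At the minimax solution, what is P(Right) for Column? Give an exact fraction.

3/5

Row minima: Up → 4, Down → 2; maximin = 4.
Column maxima: Left → 5, Right → 6; minimax = 5.
4 ≠ 5, so there is no saddle point; optimal play is mixed.
Let Row play Up with probability p. Expected payoff against Left: 5p + 2(1−p) = 3p + 2; against Right: 4p + 6(1−p) = −2p + 6.
Setting these equal: 3p + 2 = −2p + 6 ⇒ 5p = 4 ⇒ p = 4/5, and the value is (3)·(4/5) + 2 = 22/5.
For Column: with q = P(Left), equating Up's and Down's payoffs gives q + 4 = −4q + 6 ⇒ q = 2/5.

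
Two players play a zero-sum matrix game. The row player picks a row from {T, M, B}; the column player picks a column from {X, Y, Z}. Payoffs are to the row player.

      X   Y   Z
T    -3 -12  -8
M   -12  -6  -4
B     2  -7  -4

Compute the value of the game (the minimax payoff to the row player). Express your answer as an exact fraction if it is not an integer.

-32/5

Row minima: T → -12, M → -12, B → -7; maximin = -7.
Column maxima: X → 2, Y → -6, Z → -4; minimax = -6.
-7 ≠ -6, so there is no saddle point; optimal play is mixed.
T is strictly dominated by B, so the row player never plays it.
Z is strictly dominated by Y (it gives the row player strictly more in every row), so the column player never plays it.
On the remaining 2×2 (M, B vs X, Y):
Let the row player play M with probability p. Expected payoff against X: (-12)p + 2(1−p) = −14p + 2; against Y: (-6)p + (-7)(1−p) = p − 7.
Setting these equal: −14p + 2 = p − 7 ⇒ −15p = -9 ⇒ p = 3/5, and the value is (-14)·(3/5) + 2 = -32/5.
For the column player: with q = P(X), equating M's and B's payoffs gives −6q − 6 = 9q − 7 ⇒ q = 1/15.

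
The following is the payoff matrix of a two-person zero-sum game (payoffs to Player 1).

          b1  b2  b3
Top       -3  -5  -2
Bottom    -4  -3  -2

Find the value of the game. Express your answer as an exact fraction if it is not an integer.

Row minima: Top → -5, Bottom → -4; maximin = -4.
Column maxima: b1 → -3, b2 → -3, b3 → -2; minimax = -3.
-4 ≠ -3, so there is no saddle point; optimal play is mixed.
b3 is strictly dominated by b1 (it gives Player 1 strictly more in every row), so Player 2 never plays it.
On the remaining 2×2 (Top, Bottom vs b1, b2):
Let Player 1 play Top with probability p. Expected payoff against b1: (-3)p + (-4)(1−p) = p − 4; against b2: (-5)p + (-3)(1−p) = −2p − 3.
Setting these equal: p − 4 = −2p − 3 ⇒ 3p = 1 ⇒ p = 1/3, and the value is (1)·(1/3) − 4 = -11/3.
For Player 2: with q = P(b1), equating Top's and Bottom's payoffs gives 2q − 5 = −q − 3 ⇒ q = 2/3.

-11/3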